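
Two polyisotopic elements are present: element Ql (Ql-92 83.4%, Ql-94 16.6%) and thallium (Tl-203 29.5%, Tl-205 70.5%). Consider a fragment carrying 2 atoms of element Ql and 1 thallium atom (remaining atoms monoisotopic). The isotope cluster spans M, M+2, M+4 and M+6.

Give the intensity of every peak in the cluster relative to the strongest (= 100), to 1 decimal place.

35.9 : 100.0 : 35.5 : 3.4

Element Ql pattern (n=2): 0.695556 : 0.276888 : 0.027556
Thallium pattern (n=1): 0.2950 : 0.7050
Convolve the two distributions (both contribute in 2-u steps):
  M: 0.695556×0.2950 = 0.205189
  M+2: 0.695556×0.7050 + 0.276888×0.2950 = 0.572049
  M+4: 0.276888×0.7050 + 0.027556×0.2950 = 0.203335
  M+6: 0.027556×0.7050 = 0.019427
Scale to base peak (0.572049) = 100: 35.9 : 100.0 : 35.5 : 3.4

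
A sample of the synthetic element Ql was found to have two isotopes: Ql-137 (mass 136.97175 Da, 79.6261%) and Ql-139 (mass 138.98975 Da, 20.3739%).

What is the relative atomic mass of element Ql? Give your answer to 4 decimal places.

Ar = Σ fᵢ·mᵢ = 0.796261 × 136.97175 + 0.203739 × 138.98975
= 109.065263 + 28.317633 = 137.382896 Da

137.3829 Da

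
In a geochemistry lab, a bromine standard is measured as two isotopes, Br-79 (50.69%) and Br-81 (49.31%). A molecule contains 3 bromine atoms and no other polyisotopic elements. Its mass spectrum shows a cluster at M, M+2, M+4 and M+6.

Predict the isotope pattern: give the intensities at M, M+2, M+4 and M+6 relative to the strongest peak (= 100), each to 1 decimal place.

The 3 Br atoms are independent, so intensities follow the terms of (0.5069 + 0.4931)^3.
P(M) = 0.5069^3 = 0.130247
P(M+2) = 3 × 0.5069^2 × 0.4931^1 = 0.380103
P(M+4) = 3 × 0.5069^1 × 0.4931^2 = 0.369755
P(M+6) = 0.4931^3 = 0.119896
The M+2 peak is largest (0.380103); scaling to 100 gives 34.3 : 100.0 : 97.3 : 31.5.

34.3 : 100.0 : 97.3 : 31.5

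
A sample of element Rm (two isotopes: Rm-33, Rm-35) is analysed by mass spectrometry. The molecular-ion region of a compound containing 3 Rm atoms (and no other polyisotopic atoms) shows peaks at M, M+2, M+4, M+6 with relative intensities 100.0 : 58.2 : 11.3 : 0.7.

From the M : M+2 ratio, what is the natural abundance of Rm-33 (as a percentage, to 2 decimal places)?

If p is the fraction of Rm that is Rm-33, then I(M+2)/I(M) = [C(3,1)·p^2·(1−p)] / p^3 = 3·(1−p)/p = 58.2/100.0 = 0.5820
(1−p)/p = 0.5820/3 = 0.1940  ⇒  p = 1/(1 + 0.1940) = 0.8375
Rm-33: 83.75%, Rm-35: 16.25%.

83.75%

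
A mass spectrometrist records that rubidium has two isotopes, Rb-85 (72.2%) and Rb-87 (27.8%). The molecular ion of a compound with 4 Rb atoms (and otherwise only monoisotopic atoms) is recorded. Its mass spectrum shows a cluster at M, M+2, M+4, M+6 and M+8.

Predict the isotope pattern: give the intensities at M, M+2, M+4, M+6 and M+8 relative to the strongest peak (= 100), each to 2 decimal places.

64.93 : 100.00 : 57.76 : 14.83 : 1.43

Each Rb atom is independently Rb-85 (p = 0.722) or Rb-87 (q = 0.278); the cluster is the binomial expansion (p + q)^4.
P(M) = 0.722^4 = 0.271737
P(M+2) = 4 × 0.722^3 × 0.278^1 = 0.418520
P(M+4) = 6 × 0.722^2 × 0.278^2 = 0.241721
P(M+6) = 4 × 0.722^1 × 0.278^3 = 0.062049
P(M+8) = 0.278^4 = 0.005973
The M+2 peak is largest (0.418520); scaling to 100 gives 64.93 : 100.00 : 57.76 : 14.83 : 1.43.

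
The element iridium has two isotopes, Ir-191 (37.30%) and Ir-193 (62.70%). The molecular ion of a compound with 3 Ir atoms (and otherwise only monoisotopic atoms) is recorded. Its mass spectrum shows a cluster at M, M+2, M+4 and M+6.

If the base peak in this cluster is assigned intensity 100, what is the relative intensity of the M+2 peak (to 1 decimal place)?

59.5

Term probabilities: M 0.0519, M+2 0.2617, M+4 0.4399, M+6 0.2465. Base peak = M+4.
P(M+4) = C(3,2) × 0.3730^1 × 0.6270^2 = 3 × 0.3730 × 0.393129 = 0.439911 (base)
P(M+2) = C(3,1) × 0.3730^2 × 0.6270^1 = 3 × 0.139129 × 0.6270 = 0.261702
Relative intensity = 0.261702 / 0.439911 × 100 = 59.5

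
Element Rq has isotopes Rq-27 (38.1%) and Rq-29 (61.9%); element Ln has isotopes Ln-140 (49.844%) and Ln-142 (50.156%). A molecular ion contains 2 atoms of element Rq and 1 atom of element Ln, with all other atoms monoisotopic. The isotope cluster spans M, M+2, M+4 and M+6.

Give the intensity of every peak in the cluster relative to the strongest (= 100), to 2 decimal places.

16.92 : 72.02 : 100.00 : 44.95

Element Rq pattern (n=2): 0.145161 : 0.471678 : 0.383161
Element Ln pattern (n=1): 0.49844 : 0.50156
Convolve the two distributions (both contribute in 2-u steps):
  M: 0.145161×0.49844 = 0.072354
  M+2: 0.145161×0.50156 + 0.471678×0.49844 = 0.307910
  M+4: 0.471678×0.50156 + 0.383161×0.49844 = 0.427558
  M+6: 0.383161×0.50156 = 0.192178
Scale to base peak (0.427558) = 100: 16.92 : 72.02 : 100.00 : 44.95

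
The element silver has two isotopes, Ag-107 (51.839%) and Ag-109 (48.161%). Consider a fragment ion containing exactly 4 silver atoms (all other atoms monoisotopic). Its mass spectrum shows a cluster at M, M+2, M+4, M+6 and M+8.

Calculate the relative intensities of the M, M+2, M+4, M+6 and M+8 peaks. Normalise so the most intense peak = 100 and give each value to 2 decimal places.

19.31 : 71.76 : 100.00 : 61.94 : 14.39

The 4 Ag atoms are independent, so intensities follow the terms of (0.51839 + 0.48161)^4.
P(M) = 0.51839^4 = 0.072215
P(M+2) = 4 × 0.51839^3 × 0.48161^1 = 0.268365
P(M+4) = 6 × 0.51839^2 × 0.48161^2 = 0.373986
P(M+6) = 4 × 0.51839^1 × 0.48161^3 = 0.231634
P(M+8) = 0.48161^4 = 0.053800
The M+4 peak is largest (0.373986); scaling to 100 gives 19.31 : 71.76 : 100.00 : 61.94 : 14.39.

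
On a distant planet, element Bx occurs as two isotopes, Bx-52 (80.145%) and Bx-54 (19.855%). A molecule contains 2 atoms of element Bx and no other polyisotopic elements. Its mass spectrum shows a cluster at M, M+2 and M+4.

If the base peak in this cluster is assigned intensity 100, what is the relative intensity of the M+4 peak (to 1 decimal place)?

6.1

Term probabilities: M 0.6423, M+2 0.3183, M+4 0.0394. Base peak = M.
P(M) = C(2,0) × 0.80145^2 × 0.19855^0 = 1 × 0.6423221 × 1.0000 = 0.642322 (base)
P(M+4) = C(2,2) × 0.80145^0 × 0.19855^2 = 1 × 1.0000 × 0.0394221 = 0.039422
Relative intensity = 0.039422 / 0.642322 × 100 = 6.1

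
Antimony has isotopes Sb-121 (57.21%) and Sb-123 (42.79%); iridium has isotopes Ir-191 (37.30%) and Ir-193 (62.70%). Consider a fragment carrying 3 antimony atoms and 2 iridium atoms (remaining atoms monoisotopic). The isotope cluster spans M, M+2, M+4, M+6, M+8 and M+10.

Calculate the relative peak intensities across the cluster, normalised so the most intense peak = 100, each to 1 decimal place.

Antimony pattern (n=3): 0.18724742 : 0.42015297 : 0.3142518 : 0.07834781
Iridium pattern (n=2): 0.139129 : 0.467742 : 0.393129
Convolve the two distributions (both contribute in 2-u steps):
  M: 0.18724742×0.139129 = 0.026052
  M+2: 0.18724742×0.467742 + 0.42015297×0.139129 = 0.146039
  M+4: 0.18724742×0.393129 + 0.42015297×0.467742 + 0.3142518×0.139129 = 0.313857
  M+6: 0.42015297×0.393129 + 0.3142518×0.467742 + 0.07834781×0.139129 = 0.323064
  M+8: 0.3142518×0.393129 + 0.07834781×0.467742 = 0.160188
  M+10: 0.07834781×0.393129 = 0.030801
Scale to base peak (0.323064) = 100: 8.1 : 45.2 : 97.2 : 100.0 : 49.6 : 9.5

8.1 : 45.2 : 97.2 : 100.0 : 49.6 : 9.5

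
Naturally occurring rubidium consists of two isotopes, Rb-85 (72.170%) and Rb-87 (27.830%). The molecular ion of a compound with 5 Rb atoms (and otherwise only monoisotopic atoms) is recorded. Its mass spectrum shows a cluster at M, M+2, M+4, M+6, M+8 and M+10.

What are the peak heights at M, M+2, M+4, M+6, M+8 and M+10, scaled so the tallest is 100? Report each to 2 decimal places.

51.86 : 100.00 : 77.12 : 29.74 : 5.73 : 0.44

Expanding (0.72170 + 0.27830)^5:
P(M) = 0.72170^5 = 0.195787
P(M+2) = 5 × 0.72170^4 × 0.27830^1 = 0.377494
P(M+4) = 10 × 0.72170^3 × 0.27830^2 = 0.291136
P(M+6) = 10 × 0.72170^2 × 0.27830^3 = 0.112267
P(M+8) = 5 × 0.72170^1 × 0.27830^4 = 0.021646
P(M+10) = 0.27830^5 = 0.001669
The M+2 peak is largest (0.377494); scaling to 100 gives 51.86 : 100.00 : 77.12 : 29.74 : 5.73 : 0.44.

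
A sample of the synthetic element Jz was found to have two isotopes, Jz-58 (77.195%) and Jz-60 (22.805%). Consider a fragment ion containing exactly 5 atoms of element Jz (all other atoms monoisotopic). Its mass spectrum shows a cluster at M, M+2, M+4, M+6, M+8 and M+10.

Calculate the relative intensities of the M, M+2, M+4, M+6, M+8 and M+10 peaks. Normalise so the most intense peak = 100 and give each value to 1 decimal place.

67.7 : 100.0 : 59.1 : 17.5 : 2.6 : 0.2

Each Jz atom is independently Jz-58 (p = 0.77195) or Jz-60 (q = 0.22805); the cluster is the binomial expansion (p + q)^5.
P(M) = 0.77195^5 = 0.274123
P(M+2) = 5 × 0.77195^4 × 0.22805^1 = 0.404908
P(M+4) = 10 × 0.77195^3 × 0.22805^2 = 0.239237
P(M+6) = 10 × 0.77195^2 × 0.22805^3 = 0.070675
P(M+8) = 5 × 0.77195^1 × 0.22805^4 = 0.010439
P(M+10) = 0.22805^5 = 0.000617
The M+2 peak is largest (0.404908); scaling to 100 gives 67.7 : 100.0 : 59.1 : 17.5 : 2.6 : 0.2.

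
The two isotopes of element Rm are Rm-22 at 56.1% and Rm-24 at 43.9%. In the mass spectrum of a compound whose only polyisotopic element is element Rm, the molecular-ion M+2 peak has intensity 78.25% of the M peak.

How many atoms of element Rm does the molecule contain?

1

For n independent Rm atoms, I(M+2)/I(M) = n · (abundance Rm-24) / (abundance Rm-22) = n · 0.439/0.561.
n = 0.7825 × 0.561/0.439 = 1.00 ≈ 1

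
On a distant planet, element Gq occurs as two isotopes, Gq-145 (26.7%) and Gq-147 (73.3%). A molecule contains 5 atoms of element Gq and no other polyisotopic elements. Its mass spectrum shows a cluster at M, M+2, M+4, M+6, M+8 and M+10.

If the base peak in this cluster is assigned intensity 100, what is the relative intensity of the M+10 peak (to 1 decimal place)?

Term probabilities: M 0.0014, M+2 0.0186, M+4 0.1023, M+6 0.2808, M+8 0.3854, M+10 0.2116. Base peak = M+8.
P(M+8) = C(5,4) × 0.267^1 × 0.733^4 = 5 × 0.2670 × 0.28867947 = 0.385387 (base)
P(M+10) = C(5,5) × 0.267^0 × 0.733^5 = 1 × 1.0000 × 0.21160205 = 0.211602
Relative intensity = 0.211602 / 0.385387 × 100 = 54.9

54.9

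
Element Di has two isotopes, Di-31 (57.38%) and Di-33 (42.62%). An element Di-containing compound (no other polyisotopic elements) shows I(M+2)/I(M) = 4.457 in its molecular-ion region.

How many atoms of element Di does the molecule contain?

6

The M+2/M ratio from n Di atoms is n · q/p = n · 0.4262/0.5738.
n = 4.457 × 0.5738/0.4262 = 6.00 ≈ 6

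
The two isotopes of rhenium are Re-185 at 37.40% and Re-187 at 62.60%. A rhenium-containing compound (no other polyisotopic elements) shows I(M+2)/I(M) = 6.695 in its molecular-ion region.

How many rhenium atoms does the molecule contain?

4

For n independent Re atoms, I(M+2)/I(M) = n · (abundance Re-187) / (abundance Re-185) = n · 0.6260/0.3740.
n = 6.695 × 0.3740/0.6260 = 4.00 ≈ 4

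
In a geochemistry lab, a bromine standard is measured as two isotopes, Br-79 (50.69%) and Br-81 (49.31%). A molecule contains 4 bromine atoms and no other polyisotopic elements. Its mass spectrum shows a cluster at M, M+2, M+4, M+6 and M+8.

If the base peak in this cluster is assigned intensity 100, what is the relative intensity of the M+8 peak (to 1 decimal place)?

15.8

Binomial terms of (0.5069 + 0.4931)^4: M 0.0660, M+2 0.2569, M+4 0.3749, M+6 0.2431, M+8 0.0591 → M+4 is the base peak.
P(M+4) = C(4,2) × 0.5069^2 × 0.4931^2 = 6 × 0.25694761 × 0.24314761 = 0.374857 (base)
P(M+8) = C(4,4) × 0.5069^0 × 0.4931^4 = 1 × 1.0000 × 0.05912076 = 0.059121
Relative intensity = 0.059121 / 0.374857 × 100 = 15.8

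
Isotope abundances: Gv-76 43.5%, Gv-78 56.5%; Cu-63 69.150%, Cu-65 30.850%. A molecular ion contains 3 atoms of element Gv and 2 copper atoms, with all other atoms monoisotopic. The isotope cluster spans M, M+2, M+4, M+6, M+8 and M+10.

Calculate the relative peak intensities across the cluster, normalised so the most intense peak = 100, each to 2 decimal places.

Element Gv pattern (n=3): 0.08231287 : 0.32073638 : 0.41658862 : 0.18036212
Copper pattern (n=2): 0.47817225 : 0.4266555 : 0.09517225
Convolve the two distributions (both contribute in 2-u steps):
  M: 0.08231287×0.47817225 = 0.039360
  M+2: 0.08231287×0.4266555 + 0.32073638×0.47817225 = 0.188486
  M+4: 0.08231287×0.09517225 + 0.32073638×0.4266555 + 0.41658862×0.47817225 = 0.343879
  M+6: 0.32073638×0.09517225 + 0.41658862×0.4266555 + 0.18036212×0.47817225 = 0.294509
  M+8: 0.41658862×0.09517225 + 0.18036212×0.4266555 = 0.116600
  M+10: 0.18036212×0.09517225 = 0.017165
Scale to base peak (0.343879) = 100: 11.45 : 54.81 : 100.00 : 85.64 : 33.91 : 4.99

11.45 : 54.81 : 100.00 : 85.64 : 33.91 : 4.99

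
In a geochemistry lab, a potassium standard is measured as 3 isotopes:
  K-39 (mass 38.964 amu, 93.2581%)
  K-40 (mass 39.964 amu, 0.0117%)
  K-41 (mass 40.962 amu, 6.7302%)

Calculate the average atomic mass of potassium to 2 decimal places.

Average mass = Σ (abundance × isotope mass) = 0.932581 × 38.964 + 0.000117 × 39.964 + 0.067302 × 40.962
= 36.3371 + 0.0047 + 2.7568 = 39.0986 amu

39.10 amu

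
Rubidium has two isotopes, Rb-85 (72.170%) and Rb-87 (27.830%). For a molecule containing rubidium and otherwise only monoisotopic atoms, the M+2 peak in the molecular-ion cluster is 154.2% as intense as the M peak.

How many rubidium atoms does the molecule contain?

4

For n independent Rb atoms, I(M+2)/I(M) = n · (abundance Rb-87) / (abundance Rb-85) = n · 0.27830/0.72170.
n = 1.542 × 0.72170/0.27830 = 4.00 ≈ 4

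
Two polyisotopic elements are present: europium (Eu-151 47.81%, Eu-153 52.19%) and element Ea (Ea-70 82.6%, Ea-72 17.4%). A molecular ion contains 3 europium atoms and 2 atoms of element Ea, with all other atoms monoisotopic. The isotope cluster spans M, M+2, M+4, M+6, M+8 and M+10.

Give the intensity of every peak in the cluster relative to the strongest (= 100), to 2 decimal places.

20.00 : 73.94 : 100.00 : 59.06 : 14.14 : 1.15

Europium pattern (n=3): 0.10928391 : 0.3578871 : 0.39067407 : 0.14215492
Element Ea pattern (n=2): 0.682276 : 0.287448 : 0.030276
Convolve the two distributions (both contribute in 2-u steps):
  M: 0.10928391×0.682276 = 0.074562
  M+2: 0.10928391×0.287448 + 0.3578871×0.682276 = 0.275591
  M+4: 0.10928391×0.030276 + 0.3578871×0.287448 + 0.39067407×0.682276 = 0.372730
  M+6: 0.3578871×0.030276 + 0.39067407×0.287448 + 0.14215492×0.682276 = 0.220123
  M+8: 0.39067407×0.030276 + 0.14215492×0.287448 = 0.052690
  M+10: 0.14215492×0.030276 = 0.004304
Scale to base peak (0.372730) = 100: 20.00 : 73.94 : 100.00 : 59.06 : 14.14 : 1.15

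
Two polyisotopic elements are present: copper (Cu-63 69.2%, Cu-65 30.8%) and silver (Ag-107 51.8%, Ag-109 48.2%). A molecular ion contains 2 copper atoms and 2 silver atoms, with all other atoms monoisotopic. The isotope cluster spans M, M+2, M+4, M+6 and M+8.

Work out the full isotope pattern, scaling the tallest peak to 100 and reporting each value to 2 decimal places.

Copper pattern (n=2): 0.478864 : 0.426272 : 0.094864
Silver pattern (n=2): 0.268324 : 0.499352 : 0.232324
Convolve the two distributions (both contribute in 2-u steps):
  M: 0.478864×0.268324 = 0.128491
  M+2: 0.478864×0.499352 + 0.426272×0.268324 = 0.353501
  M+4: 0.478864×0.232324 + 0.426272×0.499352 + 0.094864×0.268324 = 0.349566
  M+6: 0.426272×0.232324 + 0.094864×0.499352 = 0.146404
  M+8: 0.094864×0.232324 = 0.022039
Scale to base peak (0.353501) = 100: 36.35 : 100.00 : 98.89 : 41.42 : 6.23

36.35 : 100.00 : 98.89 : 41.42 : 6.23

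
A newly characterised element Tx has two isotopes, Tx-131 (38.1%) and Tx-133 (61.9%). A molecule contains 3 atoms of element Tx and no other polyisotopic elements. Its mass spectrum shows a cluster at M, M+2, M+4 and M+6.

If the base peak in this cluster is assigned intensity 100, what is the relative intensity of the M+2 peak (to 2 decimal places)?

Binomial terms of (0.381 + 0.619)^3: M 0.0553, M+2 0.2696, M+4 0.4380, M+6 0.2372 → M+4 is the base peak.
P(M+4) = C(3,2) × 0.381^1 × 0.619^2 = 3 × 0.3810 × 0.383161 = 0.437953 (base)
P(M+2) = C(3,1) × 0.381^2 × 0.619^1 = 3 × 0.145161 × 0.6190 = 0.269564
Relative intensity = 0.269564 / 0.437953 × 100 = 61.55

61.55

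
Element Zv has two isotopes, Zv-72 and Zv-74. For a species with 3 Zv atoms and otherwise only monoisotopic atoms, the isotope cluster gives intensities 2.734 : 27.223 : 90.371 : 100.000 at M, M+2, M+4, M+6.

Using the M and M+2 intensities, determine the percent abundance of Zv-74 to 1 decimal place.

Let p = fractional abundance of Zv-72. I(M+2)/I(M) = [C(3,1)·p^2·(1−p)] / p^3 = 3·(1−p)/p = 27.223/2.734 = 9.9572
(1−p)/p = 9.9572/3 = 3.3191  ⇒  p = 1/(1 + 3.3191) = 0.2315
Zv-72: 23.2%, Zv-74: 76.8%.

76.8%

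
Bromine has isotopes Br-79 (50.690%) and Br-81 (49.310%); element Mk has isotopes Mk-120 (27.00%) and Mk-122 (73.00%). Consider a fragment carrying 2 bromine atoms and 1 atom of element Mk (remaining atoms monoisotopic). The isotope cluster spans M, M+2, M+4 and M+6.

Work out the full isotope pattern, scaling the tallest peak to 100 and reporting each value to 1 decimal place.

16.1 : 74.9 : 100.0 : 41.2

Bromine pattern (n=2): 0.25694761 : 0.49990478 : 0.24314761
Element Mk pattern (n=1): 0.2700 : 0.7300
Convolve the two distributions (both contribute in 2-u steps):
  M: 0.25694761×0.2700 = 0.069376
  M+2: 0.25694761×0.7300 + 0.49990478×0.2700 = 0.322546
  M+4: 0.49990478×0.7300 + 0.24314761×0.2700 = 0.430580
  M+6: 0.24314761×0.7300 = 0.177498
Scale to base peak (0.430580) = 100: 16.1 : 74.9 : 100.0 : 41.2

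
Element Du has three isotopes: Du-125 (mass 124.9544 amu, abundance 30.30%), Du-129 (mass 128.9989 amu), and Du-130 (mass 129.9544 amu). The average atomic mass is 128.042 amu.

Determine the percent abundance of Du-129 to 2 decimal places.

Let x and y be the fractions of Du-129 and Du-130. Then x + y = 1 − 0.3030 = 0.6970 and 128.9989x + 129.9544y = 128.042 − 0.3030×124.9544 = 90.1808168.
Substituting: 128.9989x + 129.9544(0.6970 − x) = 90.1808168
(128.9989 − 129.9544)x = -0.3974  ⇒  x = 0.41591, y = 0.28109
Du-129: 41.59%, Du-130: 28.11%.

41.59%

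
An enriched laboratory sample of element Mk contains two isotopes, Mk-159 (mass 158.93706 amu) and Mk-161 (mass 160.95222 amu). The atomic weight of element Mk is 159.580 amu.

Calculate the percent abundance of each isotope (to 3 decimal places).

With x = fraction of Mk-159 (so Mk-161 is 1 − x):
158.93706·x + 160.95222·(1 − x) = 159.580
(158.93706 − 160.95222)·x = 159.580 − 160.95222
x = -1.37222 / -2.01516 = 0.68095 → 68.095% Mk-159, 31.905% Mk-161.

Mk-159: 68.095%, Mk-161: 31.905%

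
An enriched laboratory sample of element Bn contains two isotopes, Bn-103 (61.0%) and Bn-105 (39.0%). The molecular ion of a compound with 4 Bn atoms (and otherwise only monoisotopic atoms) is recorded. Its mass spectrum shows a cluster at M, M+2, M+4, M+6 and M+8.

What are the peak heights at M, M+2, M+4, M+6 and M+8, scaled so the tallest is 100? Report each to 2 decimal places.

39.10 : 100.00 : 95.90 : 40.88 : 6.53

The 4 Bn atoms are independent, so intensities follow the terms of (0.610 + 0.390)^4.
P(M) = 0.610^4 = 0.138458
P(M+2) = 4 × 0.610^3 × 0.390^1 = 0.354090
P(M+4) = 6 × 0.610^2 × 0.390^2 = 0.339578
P(M+6) = 4 × 0.610^1 × 0.390^3 = 0.144738
P(M+8) = 0.390^4 = 0.023134
The M+2 peak is largest (0.354090); scaling to 100 gives 39.10 : 100.00 : 95.90 : 40.88 : 6.53.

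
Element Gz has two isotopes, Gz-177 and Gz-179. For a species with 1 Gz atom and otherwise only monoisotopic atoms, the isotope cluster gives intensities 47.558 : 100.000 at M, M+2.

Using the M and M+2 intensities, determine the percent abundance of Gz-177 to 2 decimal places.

32.23%

Let p = fractional abundance of Gz-177. I(M+2)/I(M) = [C(1,1)·p^0·(1−p)] / p^1 = 1·(1−p)/p = 100.000/47.558 = 2.1027
(1−p)/p = 2.1027/1 = 2.1027  ⇒  p = 1/(1 + 2.1027) = 0.3223
Gz-177: 32.23%, Gz-179: 67.77%.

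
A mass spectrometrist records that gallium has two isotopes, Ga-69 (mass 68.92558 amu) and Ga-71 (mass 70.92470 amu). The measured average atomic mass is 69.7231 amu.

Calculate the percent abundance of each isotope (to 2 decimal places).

With x = fraction of Ga-69 (so Ga-71 is 1 − x):
68.92558·x + 70.92470·(1 − x) = 69.7231
(68.92558 − 70.92470)·x = 69.7231 − 70.92470
x = -1.20160 / -1.99912 = 0.60106 → 60.11% Ga-69, 39.89% Ga-71.

Ga-69: 60.11%, Ga-71: 39.89%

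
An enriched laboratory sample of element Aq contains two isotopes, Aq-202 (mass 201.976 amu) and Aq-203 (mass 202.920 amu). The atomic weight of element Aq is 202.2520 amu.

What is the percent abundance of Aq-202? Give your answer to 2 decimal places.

With x = fraction of Aq-202 (so Aq-203 is 1 − x):
201.976·x + 202.920·(1 − x) = 202.2520
(201.976 − 202.920)·x = 202.2520 − 202.920
x = -0.6680 / -0.944 = 0.70763 → 70.76% Aq-202, 29.24% Aq-203.

70.76%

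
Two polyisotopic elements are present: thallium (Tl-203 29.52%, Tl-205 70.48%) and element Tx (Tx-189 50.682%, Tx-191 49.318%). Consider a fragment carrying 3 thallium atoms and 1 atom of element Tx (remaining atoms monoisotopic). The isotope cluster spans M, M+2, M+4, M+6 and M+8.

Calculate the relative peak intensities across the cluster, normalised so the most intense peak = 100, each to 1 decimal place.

Thallium pattern (n=3): 0.02572463 : 0.18425524 : 0.43991564 : 0.35010449
Element Tx pattern (n=1): 0.50682 : 0.49318
Convolve the two distributions (both contribute in 2-u steps):
  M: 0.02572463×0.50682 = 0.013038
  M+2: 0.02572463×0.49318 + 0.18425524×0.50682 = 0.106071
  M+4: 0.18425524×0.49318 + 0.43991564×0.50682 = 0.313829
  M+6: 0.43991564×0.49318 + 0.35010449×0.50682 = 0.394398
  M+8: 0.35010449×0.49318 = 0.172665
Scale to base peak (0.394398) = 100: 3.3 : 26.9 : 79.6 : 100.0 : 43.8

3.3 : 26.9 : 79.6 : 100.0 : 43.8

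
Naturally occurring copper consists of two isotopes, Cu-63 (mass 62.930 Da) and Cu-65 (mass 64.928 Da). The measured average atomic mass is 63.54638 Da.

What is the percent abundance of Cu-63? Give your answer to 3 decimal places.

69.150%

Let x be the fractional abundance of Cu-63; then Cu-65 has abundance 1 − x.
62.930·x + 64.928·(1 − x) = 63.54638
(62.930 − 64.928)·x = 63.54638 − 64.928
x = -1.38162 / -1.998 = 0.69150 → 69.150% Cu-63, 30.850% Cu-65.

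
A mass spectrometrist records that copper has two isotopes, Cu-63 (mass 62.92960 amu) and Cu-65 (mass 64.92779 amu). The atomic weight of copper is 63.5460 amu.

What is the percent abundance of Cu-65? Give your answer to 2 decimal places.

30.85%

Writing the weighted mean with unknown fraction x of Cu-63:
62.92960·x + 64.92779·(1 − x) = 63.5460
(62.92960 − 64.92779)·x = 63.5460 − 64.92779
x = -1.38179 / -1.99819 = 0.69152 → 69.15% Cu-63, 30.85% Cu-65.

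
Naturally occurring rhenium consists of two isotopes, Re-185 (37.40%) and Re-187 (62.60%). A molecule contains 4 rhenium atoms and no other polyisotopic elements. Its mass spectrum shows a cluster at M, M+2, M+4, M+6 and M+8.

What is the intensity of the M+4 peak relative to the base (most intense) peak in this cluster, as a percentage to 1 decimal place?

(0.3740 + 0.6260)^4 gives M 0.0196, M+2 0.1310, M+4 0.3289, M+6 0.3670, M+8 0.1536; the largest is M+6.
P(M+6) = C(4,3) × 0.3740^1 × 0.6260^3 = 4 × 0.3740 × 0.24531438 = 0.366990 (base)
P(M+4) = C(4,2) × 0.3740^2 × 0.6260^2 = 6 × 0.139876 × 0.391876 = 0.328884
Relative intensity = 0.328884 / 0.366990 × 100 = 89.6

89.6%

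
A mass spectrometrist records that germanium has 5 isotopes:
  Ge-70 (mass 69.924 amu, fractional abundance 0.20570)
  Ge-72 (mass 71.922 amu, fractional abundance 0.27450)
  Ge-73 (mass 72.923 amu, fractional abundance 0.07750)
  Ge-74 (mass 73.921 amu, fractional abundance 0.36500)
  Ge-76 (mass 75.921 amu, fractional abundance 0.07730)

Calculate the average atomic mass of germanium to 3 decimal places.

72.627 amu

Weight each isotope mass by its fractional abundance: 0.20570 × 69.924 + 0.27450 × 71.922 + 0.07750 × 72.923 + 0.36500 × 73.921 + 0.07730 × 75.921
= 14.3834 + 19.7426 + 5.6515 + 26.9812 + 5.8687 = 72.6274 amu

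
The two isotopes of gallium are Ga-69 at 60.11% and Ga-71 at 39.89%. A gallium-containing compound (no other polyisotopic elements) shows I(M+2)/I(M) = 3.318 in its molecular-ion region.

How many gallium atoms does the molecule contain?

5

For n independent Ga atoms, I(M+2)/I(M) = n · (abundance Ga-71) / (abundance Ga-69) = n · 0.3989/0.6011.
n = 3.318 × 0.6011/0.3989 = 5.00 ≈ 5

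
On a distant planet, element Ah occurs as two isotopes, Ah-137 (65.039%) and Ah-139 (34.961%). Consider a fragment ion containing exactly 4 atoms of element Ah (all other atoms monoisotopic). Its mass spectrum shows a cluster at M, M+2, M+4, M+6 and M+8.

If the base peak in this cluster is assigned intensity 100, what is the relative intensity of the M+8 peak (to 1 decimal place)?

3.9

Binomial terms of (0.65039 + 0.34961)^4: M 0.1789, M+2 0.3847, M+4 0.3102, M+6 0.1112, M+8 0.0149 → M+2 is the base peak.
P(M+2) = C(4,1) × 0.65039^3 × 0.34961^1 = 4 × 0.27511962 × 0.34961 = 0.384738 (base)
P(M+8) = C(4,4) × 0.65039^0 × 0.34961^4 = 1 × 1.0000 × 0.01493948 = 0.014939
Relative intensity = 0.014939 / 0.384738 × 100 = 3.9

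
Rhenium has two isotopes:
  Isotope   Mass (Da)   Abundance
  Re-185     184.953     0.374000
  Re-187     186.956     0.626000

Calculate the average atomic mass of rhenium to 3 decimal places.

Ar = Σ fᵢ·mᵢ = 0.374000 × 184.953 + 0.626000 × 186.956
= 69.1724 + 117.0345 = 186.2069 Da

186.207 Da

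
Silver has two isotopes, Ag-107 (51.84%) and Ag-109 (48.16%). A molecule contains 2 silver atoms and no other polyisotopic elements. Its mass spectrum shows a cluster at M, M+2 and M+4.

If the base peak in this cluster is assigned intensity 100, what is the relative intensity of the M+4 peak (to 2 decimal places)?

(0.5184 + 0.4816)^2 gives M 0.2687, M+2 0.4993, M+4 0.2319; the largest is M+2.
P(M+2) = C(2,1) × 0.5184^1 × 0.4816^1 = 2 × 0.5184 × 0.4816 = 0.499323 (base)
P(M+4) = C(2,2) × 0.5184^0 × 0.4816^2 = 1 × 1.0000 × 0.23193856 = 0.231939
Relative intensity = 0.231939 / 0.499323 × 100 = 46.45

46.45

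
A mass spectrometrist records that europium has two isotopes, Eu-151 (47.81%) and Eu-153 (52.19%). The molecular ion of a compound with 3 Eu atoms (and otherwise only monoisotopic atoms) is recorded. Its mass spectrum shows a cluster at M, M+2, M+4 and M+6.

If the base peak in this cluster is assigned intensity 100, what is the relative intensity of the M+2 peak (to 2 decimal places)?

Term probabilities: M 0.1093, M+2 0.3579, M+4 0.3907, M+6 0.1422. Base peak = M+4.
P(M+4) = C(3,2) × 0.4781^1 × 0.5219^2 = 3 × 0.4781 × 0.27237961 = 0.390674 (base)
P(M+2) = C(3,1) × 0.4781^2 × 0.5219^1 = 3 × 0.22857961 × 0.5219 = 0.357887
Relative intensity = 0.357887 / 0.390674 × 100 = 91.61

91.61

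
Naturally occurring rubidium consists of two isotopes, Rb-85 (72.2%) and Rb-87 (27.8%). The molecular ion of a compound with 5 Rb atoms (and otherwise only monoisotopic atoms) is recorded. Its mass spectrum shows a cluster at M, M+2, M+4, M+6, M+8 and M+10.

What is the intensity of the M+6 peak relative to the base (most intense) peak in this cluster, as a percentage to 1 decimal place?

Term probabilities: M 0.1962, M+2 0.3777, M+4 0.2909, M+6 0.1120, M+8 0.0216, M+10 0.0017. Base peak = M+2.
P(M+2) = C(5,1) × 0.722^4 × 0.278^1 = 5 × 0.27173701 × 0.2780 = 0.377714 (base)
P(M+6) = C(5,3) × 0.722^2 × 0.278^3 = 10 × 0.521284 × 0.02148495 = 0.111998
Relative intensity = 0.111998 / 0.377714 × 100 = 29.7

29.7%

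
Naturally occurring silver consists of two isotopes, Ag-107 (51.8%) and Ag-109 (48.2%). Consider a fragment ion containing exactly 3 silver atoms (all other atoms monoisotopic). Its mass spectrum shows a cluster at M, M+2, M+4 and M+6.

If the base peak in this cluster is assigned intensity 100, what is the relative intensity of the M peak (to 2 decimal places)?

35.82

Term probabilities: M 0.1390, M+2 0.3880, M+4 0.3610, M+6 0.1120. Base peak = M+2.
P(M+2) = C(3,1) × 0.518^2 × 0.482^1 = 3 × 0.268324 × 0.4820 = 0.387997 (base)
P(M) = C(3,0) × 0.518^3 × 0.482^0 = 1 × 0.13899183 × 1.0000 = 0.138992
Relative intensity = 0.138992 / 0.387997 × 100 = 35.82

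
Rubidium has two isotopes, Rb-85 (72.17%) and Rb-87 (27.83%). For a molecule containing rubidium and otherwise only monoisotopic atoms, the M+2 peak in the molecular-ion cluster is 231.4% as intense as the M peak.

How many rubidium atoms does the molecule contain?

6

For n independent Rb atoms, I(M+2)/I(M) = n · (abundance Rb-87) / (abundance Rb-85) = n · 0.2783/0.7217.
n = 2.314 × 0.7217/0.2783 = 6.00 ≈ 6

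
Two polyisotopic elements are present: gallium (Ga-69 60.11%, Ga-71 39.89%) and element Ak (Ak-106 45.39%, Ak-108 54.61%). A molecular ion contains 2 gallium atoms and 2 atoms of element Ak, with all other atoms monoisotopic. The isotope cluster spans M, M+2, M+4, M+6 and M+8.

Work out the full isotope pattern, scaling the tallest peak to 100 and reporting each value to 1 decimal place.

Gallium pattern (n=2): 0.36132121 : 0.47955758 : 0.15912121
Element Ak pattern (n=2): 0.20602521 : 0.49574958 : 0.29822521
Convolve the two distributions (both contribute in 2-u steps):
  M: 0.36132121×0.20602521 = 0.074441
  M+2: 0.36132121×0.49574958 + 0.47955758×0.20602521 = 0.277926
  M+4: 0.36132121×0.29822521 + 0.47955758×0.49574958 + 0.15912121×0.20602521 = 0.378279
  M+6: 0.47955758×0.29822521 + 0.15912121×0.49574958 = 0.221900
  M+8: 0.15912121×0.29822521 = 0.047454
Scale to base peak (0.378279) = 100: 19.7 : 73.5 : 100.0 : 58.7 : 12.5

19.7 : 73.5 : 100.0 : 58.7 : 12.5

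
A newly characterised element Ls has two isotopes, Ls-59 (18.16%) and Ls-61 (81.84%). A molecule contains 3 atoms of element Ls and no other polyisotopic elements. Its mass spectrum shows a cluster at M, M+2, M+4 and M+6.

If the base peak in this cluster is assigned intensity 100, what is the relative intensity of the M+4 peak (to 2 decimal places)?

Term probabilities: M 0.0060, M+2 0.0810, M+4 0.3649, M+6 0.5481. Base peak = M+6.
P(M+6) = C(3,3) × 0.1816^0 × 0.8184^3 = 1 × 1.0000 × 0.54814677 = 0.548147 (base)
P(M+4) = C(3,2) × 0.1816^1 × 0.8184^2 = 3 × 0.1816 × 0.66977856 = 0.364895
Relative intensity = 0.364895 / 0.548147 × 100 = 66.57

66.57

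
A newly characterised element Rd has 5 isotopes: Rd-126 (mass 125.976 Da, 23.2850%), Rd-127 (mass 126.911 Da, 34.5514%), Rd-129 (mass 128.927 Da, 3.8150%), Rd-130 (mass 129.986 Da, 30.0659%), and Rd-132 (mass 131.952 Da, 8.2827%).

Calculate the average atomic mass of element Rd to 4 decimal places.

Ar = Σ fᵢ·mᵢ = 0.232850 × 125.976 + 0.345514 × 126.911 + 0.038150 × 128.927 + 0.300659 × 129.986 + 0.082827 × 131.952
= 29.33351 + 43.84953 + 4.91857 + 39.08146 + 10.92919 = 128.11226 Da

128.1123 Da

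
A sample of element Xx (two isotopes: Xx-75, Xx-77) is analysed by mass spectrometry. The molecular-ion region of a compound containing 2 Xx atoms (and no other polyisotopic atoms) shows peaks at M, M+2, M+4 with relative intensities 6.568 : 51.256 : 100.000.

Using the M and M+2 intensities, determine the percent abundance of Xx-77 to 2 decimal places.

79.60%

If p is the fraction of Xx that is Xx-75, then I(M+2)/I(M) = [C(2,1)·p^1·(1−p)] / p^2 = 2·(1−p)/p = 51.256/6.568 = 7.8039
(1−p)/p = 7.8039/2 = 3.9019  ⇒  p = 1/(1 + 3.9019) = 0.2040
Xx-75: 20.40%, Xx-77: 79.60%.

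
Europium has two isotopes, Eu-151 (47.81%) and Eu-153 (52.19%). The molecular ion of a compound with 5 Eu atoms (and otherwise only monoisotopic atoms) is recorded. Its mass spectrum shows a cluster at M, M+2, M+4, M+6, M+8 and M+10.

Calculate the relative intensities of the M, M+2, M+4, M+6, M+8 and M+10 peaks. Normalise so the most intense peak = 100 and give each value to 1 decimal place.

The 5 Eu atoms are independent, so intensities follow the terms of (0.4781 + 0.5219)^5.
P(M) = 0.4781^5 = 0.024980
P(M+2) = 5 × 0.4781^4 × 0.5219^1 = 0.136343
P(M+4) = 10 × 0.4781^3 × 0.5219^2 = 0.297667
P(M+6) = 10 × 0.4781^2 × 0.5219^3 = 0.324937
P(M+8) = 5 × 0.4781^1 × 0.5219^4 = 0.177353
P(M+10) = 0.5219^5 = 0.038720
The M+6 peak is largest (0.324937); scaling to 100 gives 7.7 : 42.0 : 91.6 : 100.0 : 54.6 : 11.9.

7.7 : 42.0 : 91.6 : 100.0 : 54.6 : 11.9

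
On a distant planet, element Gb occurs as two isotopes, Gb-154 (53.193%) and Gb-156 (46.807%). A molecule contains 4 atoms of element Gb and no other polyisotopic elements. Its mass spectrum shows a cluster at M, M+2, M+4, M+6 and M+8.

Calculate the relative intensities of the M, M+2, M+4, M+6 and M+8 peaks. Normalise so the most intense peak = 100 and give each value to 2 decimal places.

21.52 : 75.76 : 100.00 : 58.66 : 12.91

Each Gb atom is independently Gb-154 (p = 0.53193) or Gb-156 (q = 0.46807); the cluster is the binomial expansion (p + q)^4.
P(M) = 0.53193^4 = 0.080060
P(M+2) = 4 × 0.53193^3 × 0.46807^1 = 0.281796
P(M+4) = 6 × 0.53193^2 × 0.46807^2 = 0.371948
P(M+6) = 4 × 0.53193^1 × 0.46807^3 = 0.218196
P(M+8) = 0.46807^4 = 0.048000
The M+4 peak is largest (0.371948); scaling to 100 gives 21.52 : 75.76 : 100.00 : 58.66 : 12.91.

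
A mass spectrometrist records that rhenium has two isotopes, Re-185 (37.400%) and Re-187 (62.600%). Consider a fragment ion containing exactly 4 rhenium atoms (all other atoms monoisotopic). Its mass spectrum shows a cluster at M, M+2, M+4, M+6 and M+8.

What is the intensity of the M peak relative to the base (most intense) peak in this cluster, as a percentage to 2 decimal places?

5.33%

Binomial terms of (0.37400 + 0.62600)^4: M 0.0196, M+2 0.1310, M+4 0.3289, M+6 0.3670, M+8 0.1536 → M+6 is the base peak.
P(M+6) = C(4,3) × 0.37400^1 × 0.62600^3 = 4 × 0.3740 × 0.24531438 = 0.366990 (base)
P(M) = C(4,0) × 0.37400^4 × 0.62600^0 = 1 × 0.0195653 × 1.0000 = 0.019565
Relative intensity = 0.019565 / 0.366990 × 100 = 5.33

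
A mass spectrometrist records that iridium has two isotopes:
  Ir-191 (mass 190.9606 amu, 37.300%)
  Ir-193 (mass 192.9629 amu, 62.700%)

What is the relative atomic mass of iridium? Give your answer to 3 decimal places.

192.216 amu

Ar = Σ fᵢ·mᵢ = 0.37300 × 190.9606 + 0.62700 × 192.9629
= 71.22830 + 120.98774 = 192.21604 amu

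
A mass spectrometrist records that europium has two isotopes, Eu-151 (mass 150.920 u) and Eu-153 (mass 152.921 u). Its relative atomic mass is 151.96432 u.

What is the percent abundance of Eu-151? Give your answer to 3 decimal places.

47.810%

Let x be the fractional abundance of Eu-151; then Eu-153 has abundance 1 − x.
150.920·x + 152.921·(1 − x) = 151.96432
(150.920 − 152.921)·x = 151.96432 − 152.921
x = -0.95668 / -2.001 = 0.47810 → 47.810% Eu-151, 52.190% Eu-153.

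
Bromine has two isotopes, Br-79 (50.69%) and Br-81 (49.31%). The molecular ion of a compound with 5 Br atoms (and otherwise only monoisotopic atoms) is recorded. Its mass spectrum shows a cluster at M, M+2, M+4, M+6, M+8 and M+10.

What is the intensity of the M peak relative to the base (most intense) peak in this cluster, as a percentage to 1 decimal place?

10.6%

Term probabilities: M 0.0335, M+2 0.1628, M+4 0.3167, M+6 0.3081, M+8 0.1498, M+10 0.0292. Base peak = M+4.
P(M+4) = C(5,2) × 0.5069^3 × 0.4931^2 = 10 × 0.13024674 × 0.24314761 = 0.316692 (base)
P(M) = C(5,0) × 0.5069^5 × 0.4931^0 = 1 × 0.03346659 × 1.0000 = 0.033467
Relative intensity = 0.033467 / 0.316692 × 100 = 10.6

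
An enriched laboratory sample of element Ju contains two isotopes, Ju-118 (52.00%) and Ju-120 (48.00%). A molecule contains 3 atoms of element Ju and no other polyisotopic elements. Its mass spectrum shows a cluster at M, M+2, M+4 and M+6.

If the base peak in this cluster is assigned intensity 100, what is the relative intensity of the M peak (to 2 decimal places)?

Binomial terms of (0.5200 + 0.4800)^3: M 0.1406, M+2 0.3894, M+4 0.3594, M+6 0.1106 → M+2 is the base peak.
P(M+2) = C(3,1) × 0.5200^2 × 0.4800^1 = 3 × 0.2704 × 0.4800 = 0.389376 (base)
P(M) = C(3,0) × 0.5200^3 × 0.4800^0 = 1 × 0.140608 × 1.0000 = 0.140608
Relative intensity = 0.140608 / 0.389376 × 100 = 36.11

36.11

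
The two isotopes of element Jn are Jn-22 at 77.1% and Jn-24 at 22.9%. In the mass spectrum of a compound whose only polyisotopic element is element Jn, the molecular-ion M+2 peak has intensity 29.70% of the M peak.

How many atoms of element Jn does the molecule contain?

For n independent Jn atoms, I(M+2)/I(M) = n · (abundance Jn-24) / (abundance Jn-22) = n · 0.229/0.771.
n = 0.2970 × 0.771/0.229 = 1.00 ≈ 1

1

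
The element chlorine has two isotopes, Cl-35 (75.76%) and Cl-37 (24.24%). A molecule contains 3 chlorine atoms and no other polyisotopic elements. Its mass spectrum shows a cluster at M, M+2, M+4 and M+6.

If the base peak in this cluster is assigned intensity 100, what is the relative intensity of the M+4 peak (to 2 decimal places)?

30.71

Term probabilities: M 0.4348, M+2 0.4174, M+4 0.1335, M+6 0.0142. Base peak = M.
P(M) = C(3,0) × 0.7576^3 × 0.2424^0 = 1 × 0.4348304 × 1.0000 = 0.434830 (base)
P(M+4) = C(3,2) × 0.7576^1 × 0.2424^2 = 3 × 0.7576 × 0.05875776 = 0.133545
Relative intensity = 0.133545 / 0.434830 × 100 = 30.71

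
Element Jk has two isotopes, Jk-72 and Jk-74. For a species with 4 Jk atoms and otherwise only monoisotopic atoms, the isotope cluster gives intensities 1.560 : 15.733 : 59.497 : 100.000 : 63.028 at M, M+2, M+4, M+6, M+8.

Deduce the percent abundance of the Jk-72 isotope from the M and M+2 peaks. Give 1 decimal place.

If p is the fraction of Jk that is Jk-72, then I(M+2)/I(M) = [C(4,1)·p^3·(1−p)] / p^4 = 4·(1−p)/p = 15.733/1.560 = 10.0853
(1−p)/p = 10.0853/4 = 2.5213  ⇒  p = 1/(1 + 2.5213) = 0.2840
Jk-72: 28.4%, Jk-74: 71.6%.

28.4%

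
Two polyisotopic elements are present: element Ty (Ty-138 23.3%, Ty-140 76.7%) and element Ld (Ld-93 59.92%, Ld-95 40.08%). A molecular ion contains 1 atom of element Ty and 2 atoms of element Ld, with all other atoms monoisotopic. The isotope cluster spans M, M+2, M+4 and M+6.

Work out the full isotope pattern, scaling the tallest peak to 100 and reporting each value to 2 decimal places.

Element Ty pattern (n=1): 0.2330 : 0.7670
Element Ld pattern (n=2): 0.35904064 : 0.48031872 : 0.16064064
Convolve the two distributions (both contribute in 2-u steps):
  M: 0.2330×0.35904064 = 0.083656
  M+2: 0.2330×0.48031872 + 0.7670×0.35904064 = 0.387298
  M+4: 0.2330×0.16064064 + 0.7670×0.48031872 = 0.405834
  M+6: 0.7670×0.16064064 = 0.123211
Scale to base peak (0.405834) = 100: 20.61 : 95.43 : 100.00 : 30.36

20.61 : 95.43 : 100.00 : 30.36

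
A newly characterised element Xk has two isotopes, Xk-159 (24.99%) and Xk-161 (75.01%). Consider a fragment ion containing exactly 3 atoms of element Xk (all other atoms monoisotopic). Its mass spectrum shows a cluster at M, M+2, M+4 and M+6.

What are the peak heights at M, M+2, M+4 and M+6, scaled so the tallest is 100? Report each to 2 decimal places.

3.70 : 33.30 : 99.95 : 100.00

The 3 Xk atoms are independent, so intensities follow the terms of (0.2499 + 0.7501)^3.
P(M) = 0.2499^3 = 0.015606
P(M+2) = 3 × 0.2499^2 × 0.7501^1 = 0.140531
P(M+4) = 3 × 0.2499^1 × 0.7501^2 = 0.421819
P(M+6) = 0.7501^3 = 0.422044
The M+6 peak is largest (0.422044); scaling to 100 gives 3.70 : 33.30 : 99.95 : 100.00.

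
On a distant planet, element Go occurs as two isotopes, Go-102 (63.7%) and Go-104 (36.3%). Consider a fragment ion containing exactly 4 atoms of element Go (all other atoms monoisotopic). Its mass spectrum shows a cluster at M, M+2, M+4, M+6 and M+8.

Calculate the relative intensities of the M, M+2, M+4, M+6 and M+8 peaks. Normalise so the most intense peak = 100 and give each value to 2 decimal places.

43.87 : 100.00 : 85.48 : 32.47 : 4.63

Each Go atom is independently Go-102 (p = 0.637) or Go-104 (q = 0.363); the cluster is the binomial expansion (p + q)^4.
P(M) = 0.637^4 = 0.164648
P(M+2) = 4 × 0.637^3 × 0.363^1 = 0.375305
P(M+4) = 6 × 0.637^2 × 0.363^2 = 0.320807
P(M+6) = 4 × 0.637^1 × 0.363^3 = 0.121876
P(M+8) = 0.363^4 = 0.017363
The M+2 peak is largest (0.375305); scaling to 100 gives 43.87 : 100.00 : 85.48 : 32.47 : 4.63.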